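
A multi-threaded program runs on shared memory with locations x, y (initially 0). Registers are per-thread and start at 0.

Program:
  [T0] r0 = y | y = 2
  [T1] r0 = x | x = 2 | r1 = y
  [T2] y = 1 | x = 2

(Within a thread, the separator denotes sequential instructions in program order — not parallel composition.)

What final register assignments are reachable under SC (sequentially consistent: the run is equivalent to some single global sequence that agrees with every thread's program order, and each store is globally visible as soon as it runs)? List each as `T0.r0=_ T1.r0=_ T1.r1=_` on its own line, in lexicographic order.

T0.r0=0 T1.r0=0 T1.r1=0
T0.r0=0 T1.r0=0 T1.r1=1
T0.r0=0 T1.r0=0 T1.r1=2
T0.r0=0 T1.r0=2 T1.r1=1
T0.r0=0 T1.r0=2 T1.r1=2
T0.r0=1 T1.r0=0 T1.r1=0
T0.r0=1 T1.r0=0 T1.r1=1
T0.r0=1 T1.r0=0 T1.r1=2
T0.r0=1 T1.r0=2 T1.r1=1
T0.r0=1 T1.r0=2 T1.r1=2

outcome vector order: (T0.r0,T1.r0,T1.r1)
|SC outcomes| = 10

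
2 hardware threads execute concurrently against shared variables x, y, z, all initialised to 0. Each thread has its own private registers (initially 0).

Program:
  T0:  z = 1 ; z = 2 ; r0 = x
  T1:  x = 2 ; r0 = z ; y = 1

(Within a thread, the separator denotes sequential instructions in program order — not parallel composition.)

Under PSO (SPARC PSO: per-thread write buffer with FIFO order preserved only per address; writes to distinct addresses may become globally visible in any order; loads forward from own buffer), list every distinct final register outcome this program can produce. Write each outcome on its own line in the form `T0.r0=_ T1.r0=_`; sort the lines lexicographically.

outcome vector order: (T0.r0,T1.r0)
|PSO outcomes| = 6

T0.r0=0 T1.r0=0
T0.r0=0 T1.r0=1
T0.r0=0 T1.r0=2
T0.r0=2 T1.r0=0
T0.r0=2 T1.r0=1
T0.r0=2 T1.r0=2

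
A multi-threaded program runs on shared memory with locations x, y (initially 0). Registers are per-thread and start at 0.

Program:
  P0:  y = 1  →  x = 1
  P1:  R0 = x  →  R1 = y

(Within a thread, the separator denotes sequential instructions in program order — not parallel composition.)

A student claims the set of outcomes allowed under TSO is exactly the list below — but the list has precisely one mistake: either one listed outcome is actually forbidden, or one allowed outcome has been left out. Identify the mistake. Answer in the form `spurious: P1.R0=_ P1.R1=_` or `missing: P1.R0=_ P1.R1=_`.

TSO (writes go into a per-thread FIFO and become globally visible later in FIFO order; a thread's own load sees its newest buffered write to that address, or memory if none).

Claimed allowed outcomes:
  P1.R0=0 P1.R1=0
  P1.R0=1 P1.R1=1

missing: P1.R0=0 P1.R1=1

outcome vector order: (P1.R0,P1.R1)
under TSO → 0/0, 0/1, 1/1
TSO∖claimed = {0/1}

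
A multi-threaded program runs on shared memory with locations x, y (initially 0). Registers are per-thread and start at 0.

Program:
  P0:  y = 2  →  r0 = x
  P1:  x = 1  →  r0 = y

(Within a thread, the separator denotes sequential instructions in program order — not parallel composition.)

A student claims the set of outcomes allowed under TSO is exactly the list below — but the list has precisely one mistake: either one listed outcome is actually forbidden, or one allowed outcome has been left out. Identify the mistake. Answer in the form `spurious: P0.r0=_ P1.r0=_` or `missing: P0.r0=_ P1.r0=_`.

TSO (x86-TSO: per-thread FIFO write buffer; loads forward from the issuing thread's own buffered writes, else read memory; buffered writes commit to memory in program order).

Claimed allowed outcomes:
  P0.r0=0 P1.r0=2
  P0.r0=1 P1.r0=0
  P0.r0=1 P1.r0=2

outcome vector order: (P0.r0,P1.r0)
[TSO] allowed = {0/0; 0/2; 1/0; 1/2}
TSO∖claimed = {0/0}

missing: P0.r0=0 P1.r0=0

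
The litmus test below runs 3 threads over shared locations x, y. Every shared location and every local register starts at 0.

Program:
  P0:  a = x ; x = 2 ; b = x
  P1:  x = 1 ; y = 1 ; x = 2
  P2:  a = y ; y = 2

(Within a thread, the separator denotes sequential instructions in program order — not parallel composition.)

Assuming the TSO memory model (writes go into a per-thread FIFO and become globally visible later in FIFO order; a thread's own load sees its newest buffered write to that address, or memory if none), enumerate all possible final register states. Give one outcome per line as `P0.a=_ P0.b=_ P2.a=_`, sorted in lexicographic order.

outcome vector order: (P0.a,P0.b,P2.a)
|TSO outcomes| = 8

P0.a=0 P0.b=1 P2.a=0
P0.a=0 P0.b=1 P2.a=1
P0.a=0 P0.b=2 P2.a=0
P0.a=0 P0.b=2 P2.a=1
P0.a=1 P0.b=2 P2.a=0
P0.a=1 P0.b=2 P2.a=1
P0.a=2 P0.b=2 P2.a=0
P0.a=2 P0.b=2 P2.a=1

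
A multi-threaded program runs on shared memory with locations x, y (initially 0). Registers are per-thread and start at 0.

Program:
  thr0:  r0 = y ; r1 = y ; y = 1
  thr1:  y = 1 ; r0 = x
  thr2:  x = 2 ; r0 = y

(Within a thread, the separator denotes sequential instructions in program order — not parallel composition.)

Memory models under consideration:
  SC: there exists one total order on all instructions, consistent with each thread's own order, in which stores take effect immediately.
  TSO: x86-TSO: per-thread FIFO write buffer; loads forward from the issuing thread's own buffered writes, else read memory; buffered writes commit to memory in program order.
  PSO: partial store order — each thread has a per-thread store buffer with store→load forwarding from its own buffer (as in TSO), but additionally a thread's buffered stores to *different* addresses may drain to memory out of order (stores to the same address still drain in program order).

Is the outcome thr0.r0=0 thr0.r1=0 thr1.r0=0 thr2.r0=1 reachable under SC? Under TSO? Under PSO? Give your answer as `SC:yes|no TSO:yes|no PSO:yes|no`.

SC:yes TSO:yes PSO:yes

outcome vector order: (thr0.r0,thr0.r1,thr1.r0,thr2.r0)
SC: 9 outcomes — {0/0/0/1 0/0/2/0 0/0/2/1 0/1/0/1 0/1/2/0 0/1/2/1 1/1/0/1 1/1/2/0 1/1/2/1}
TSO: 12 outcomes — {0/0/0/0 0/0/0/1 0/0/2/0 0/0/2/1 0/1/0/0 0/1/0/1 0/1/2/0 0/1/2/1 1/1/0/0 1/1/0/1 1/1/2/0 1/1/2/1}
PSO: 12 outcomes — {0/0/0/0 0/0/0/1 0/0/2/0 0/0/2/1 0/1/0/0 0/1/0/1 0/1/2/0 0/1/2/1 1/1/0/0 1/1/0/1 1/1/2/0 1/1/2/1}
target 0/0/0/1 ∈ {SC,TSO,PSO}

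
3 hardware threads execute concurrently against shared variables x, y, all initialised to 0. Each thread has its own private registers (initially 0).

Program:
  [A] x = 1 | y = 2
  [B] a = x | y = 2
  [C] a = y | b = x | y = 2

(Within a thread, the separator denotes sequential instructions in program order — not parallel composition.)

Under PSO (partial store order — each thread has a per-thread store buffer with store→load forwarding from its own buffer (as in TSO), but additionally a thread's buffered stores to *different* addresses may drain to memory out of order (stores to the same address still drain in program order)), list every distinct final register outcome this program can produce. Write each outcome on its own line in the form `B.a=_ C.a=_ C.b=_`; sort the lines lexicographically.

outcome vector order: (B.a,C.a,C.b)
|PSO outcomes| = 8

B.a=0 C.a=0 C.b=0
B.a=0 C.a=0 C.b=1
B.a=0 C.a=2 C.b=0
B.a=0 C.a=2 C.b=1
B.a=1 C.a=0 C.b=0
B.a=1 C.a=0 C.b=1
B.a=1 C.a=2 C.b=0
B.a=1 C.a=2 C.b=1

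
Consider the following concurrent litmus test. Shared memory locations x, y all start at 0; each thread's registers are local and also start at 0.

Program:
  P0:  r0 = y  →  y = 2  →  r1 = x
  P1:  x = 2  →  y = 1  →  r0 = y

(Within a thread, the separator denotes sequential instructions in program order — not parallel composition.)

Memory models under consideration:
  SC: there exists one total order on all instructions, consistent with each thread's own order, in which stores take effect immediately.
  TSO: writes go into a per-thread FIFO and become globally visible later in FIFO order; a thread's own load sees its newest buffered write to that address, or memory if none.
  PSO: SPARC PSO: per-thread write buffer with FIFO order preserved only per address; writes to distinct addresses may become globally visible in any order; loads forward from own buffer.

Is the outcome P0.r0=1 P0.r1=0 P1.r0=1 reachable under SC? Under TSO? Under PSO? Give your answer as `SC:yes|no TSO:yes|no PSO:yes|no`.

outcome vector order: (P0.r0,P0.r1,P1.r0)
[SC] allowed = {0/0/1 0/2/1 0/2/2 1/2/1 1/2/2}
[TSO] allowed = {0/0/1 0/0/2 0/2/1 0/2/2 1/2/1 1/2/2}
[PSO] allowed = {0/0/1 0/0/2 0/2/1 0/2/2 1/0/1 1/0/2 1/2/1 1/2/2}
target 1/0/1 ∈ {PSO}

SC:no TSO:no PSO:yes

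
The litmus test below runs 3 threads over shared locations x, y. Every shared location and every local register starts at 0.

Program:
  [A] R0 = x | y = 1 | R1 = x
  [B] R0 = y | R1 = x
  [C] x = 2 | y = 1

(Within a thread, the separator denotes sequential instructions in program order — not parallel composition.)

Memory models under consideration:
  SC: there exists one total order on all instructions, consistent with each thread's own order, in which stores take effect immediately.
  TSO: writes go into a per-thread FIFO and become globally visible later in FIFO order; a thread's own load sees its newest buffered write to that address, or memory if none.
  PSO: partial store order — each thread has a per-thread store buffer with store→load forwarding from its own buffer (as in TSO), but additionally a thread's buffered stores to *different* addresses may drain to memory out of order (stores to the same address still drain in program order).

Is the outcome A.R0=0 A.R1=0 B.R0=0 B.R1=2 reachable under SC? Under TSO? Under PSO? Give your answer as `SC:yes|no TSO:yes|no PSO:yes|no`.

SC:yes TSO:yes PSO:yes

outcome vector order: (A.R0,A.R1,B.R0,B.R1)
SC: 11 outcomes — {(0,0,0,0), (0,0,0,2), (0,0,1,0), (0,0,1,2), (0,2,0,0), (0,2,0,2), (0,2,1,0), (0,2,1,2), (2,2,0,0), (2,2,0,2), (2,2,1,2)}
TSO: 11 outcomes — {(0,0,0,0), (0,0,0,2), (0,0,1,0), (0,0,1,2), (0,2,0,0), (0,2,0,2), (0,2,1,0), (0,2,1,2), (2,2,0,0), (2,2,0,2), (2,2,1,2)}
PSO: 12 outcomes — {(0,0,0,0), (0,0,0,2), (0,0,1,0), (0,0,1,2), (0,2,0,0), (0,2,0,2), (0,2,1,0), (0,2,1,2), (2,2,0,0), (2,2,0,2), (2,2,1,0), (2,2,1,2)}
target (0,0,0,2) ∈ {SC,TSO,PSO}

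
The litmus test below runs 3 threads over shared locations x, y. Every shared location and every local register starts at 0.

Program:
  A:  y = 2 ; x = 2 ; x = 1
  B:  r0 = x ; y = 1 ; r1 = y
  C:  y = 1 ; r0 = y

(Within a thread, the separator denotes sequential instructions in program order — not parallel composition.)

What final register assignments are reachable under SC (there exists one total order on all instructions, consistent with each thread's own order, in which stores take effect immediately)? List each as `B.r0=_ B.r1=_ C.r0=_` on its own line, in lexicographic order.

outcome vector order: (B.r0,B.r1,C.r0)
|SC outcomes| = 8

B.r0=0 B.r1=1 C.r0=1
B.r0=0 B.r1=1 C.r0=2
B.r0=0 B.r1=2 C.r0=1
B.r0=0 B.r1=2 C.r0=2
B.r0=1 B.r1=1 C.r0=1
B.r0=1 B.r1=1 C.r0=2
B.r0=2 B.r1=1 C.r0=1
B.r0=2 B.r1=1 C.r0=2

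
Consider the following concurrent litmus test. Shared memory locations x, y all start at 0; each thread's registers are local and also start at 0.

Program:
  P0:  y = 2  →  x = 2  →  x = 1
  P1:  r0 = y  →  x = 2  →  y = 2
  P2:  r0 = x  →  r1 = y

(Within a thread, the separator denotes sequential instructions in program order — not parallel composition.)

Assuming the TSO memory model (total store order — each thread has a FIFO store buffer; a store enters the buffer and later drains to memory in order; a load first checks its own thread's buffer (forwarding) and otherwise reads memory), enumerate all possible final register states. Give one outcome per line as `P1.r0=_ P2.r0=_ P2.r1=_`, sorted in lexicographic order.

outcome vector order: (P1.r0,P2.r0,P2.r1)
|TSO outcomes| = 9

P1.r0=0 P2.r0=0 P2.r1=0
P1.r0=0 P2.r0=0 P2.r1=2
P1.r0=0 P2.r0=1 P2.r1=2
P1.r0=0 P2.r0=2 P2.r1=0
P1.r0=0 P2.r0=2 P2.r1=2
P1.r0=2 P2.r0=0 P2.r1=0
P1.r0=2 P2.r0=0 P2.r1=2
P1.r0=2 P2.r0=1 P2.r1=2
P1.r0=2 P2.r0=2 P2.r1=2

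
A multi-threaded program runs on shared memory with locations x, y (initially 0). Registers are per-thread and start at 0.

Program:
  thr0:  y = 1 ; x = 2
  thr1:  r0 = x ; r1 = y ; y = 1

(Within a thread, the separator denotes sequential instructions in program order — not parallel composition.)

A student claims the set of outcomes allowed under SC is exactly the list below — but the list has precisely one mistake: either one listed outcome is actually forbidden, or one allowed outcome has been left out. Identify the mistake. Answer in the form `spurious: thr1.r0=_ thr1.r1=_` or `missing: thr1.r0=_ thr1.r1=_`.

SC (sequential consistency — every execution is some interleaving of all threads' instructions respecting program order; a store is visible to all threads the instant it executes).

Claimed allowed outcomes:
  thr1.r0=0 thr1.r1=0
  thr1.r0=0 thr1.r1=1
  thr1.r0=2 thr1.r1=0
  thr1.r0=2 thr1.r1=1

outcome vector order: (thr1.r0,thr1.r1)
[SC] allowed = {<0 0> <0 1> <2 1>}
claimed∖SC = {<2 0>}

spurious: thr1.r0=2 thr1.r1=0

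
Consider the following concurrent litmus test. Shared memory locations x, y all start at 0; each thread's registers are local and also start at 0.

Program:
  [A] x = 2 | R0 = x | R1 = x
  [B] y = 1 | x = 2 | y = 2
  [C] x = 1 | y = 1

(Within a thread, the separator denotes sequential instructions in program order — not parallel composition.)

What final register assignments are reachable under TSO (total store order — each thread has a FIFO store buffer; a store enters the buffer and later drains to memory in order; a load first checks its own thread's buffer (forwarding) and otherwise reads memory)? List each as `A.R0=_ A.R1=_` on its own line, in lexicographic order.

A.R0=1 A.R1=1
A.R0=1 A.R1=2
A.R0=2 A.R1=1
A.R0=2 A.R1=2

outcome vector order: (A.R0,A.R1)
|TSO outcomes| = 4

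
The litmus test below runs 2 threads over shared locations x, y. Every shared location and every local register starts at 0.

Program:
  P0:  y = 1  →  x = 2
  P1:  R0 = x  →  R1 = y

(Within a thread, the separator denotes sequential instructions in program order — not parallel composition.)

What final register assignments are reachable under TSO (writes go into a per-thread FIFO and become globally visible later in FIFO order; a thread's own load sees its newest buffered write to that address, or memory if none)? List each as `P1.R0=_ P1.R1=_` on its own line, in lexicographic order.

P1.R0=0 P1.R1=0
P1.R0=0 P1.R1=1
P1.R0=2 P1.R1=1

outcome vector order: (P1.R0,P1.R1)
|TSO outcomes| = 3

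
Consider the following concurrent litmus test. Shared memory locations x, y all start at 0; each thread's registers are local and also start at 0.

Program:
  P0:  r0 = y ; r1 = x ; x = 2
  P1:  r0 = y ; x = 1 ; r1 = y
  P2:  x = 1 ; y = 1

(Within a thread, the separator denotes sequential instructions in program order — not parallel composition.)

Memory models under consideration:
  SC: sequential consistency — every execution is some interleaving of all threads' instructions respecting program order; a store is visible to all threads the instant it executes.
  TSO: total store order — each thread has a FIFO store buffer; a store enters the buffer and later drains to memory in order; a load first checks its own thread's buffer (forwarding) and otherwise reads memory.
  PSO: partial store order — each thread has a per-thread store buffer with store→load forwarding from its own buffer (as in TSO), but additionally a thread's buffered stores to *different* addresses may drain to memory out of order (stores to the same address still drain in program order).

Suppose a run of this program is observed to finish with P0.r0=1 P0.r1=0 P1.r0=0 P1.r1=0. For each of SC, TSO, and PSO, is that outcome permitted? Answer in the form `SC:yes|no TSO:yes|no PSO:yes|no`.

SC:no TSO:no PSO:yes

outcome vector order: (P0.r0,P0.r1,P1.r0,P1.r1)
under SC → <0 0 0 0>; <0 0 0 1>; <0 0 1 1>; <0 1 0 0>; <0 1 0 1>; <0 1 1 1>; <1 1 0 0>; <1 1 0 1>; <1 1 1 1>
under TSO → <0 0 0 0>; <0 0 0 1>; <0 0 1 1>; <0 1 0 0>; <0 1 0 1>; <0 1 1 1>; <1 1 0 0>; <1 1 0 1>; <1 1 1 1>
under PSO → <0 0 0 0>; <0 0 0 1>; <0 0 1 1>; <0 1 0 0>; <0 1 0 1>; <0 1 1 1>; <1 0 0 0>; <1 0 0 1>; <1 0 1 1>; <1 1 0 0>; <1 1 0 1>; <1 1 1 1>
target <1 0 0 0> ∈ {PSO}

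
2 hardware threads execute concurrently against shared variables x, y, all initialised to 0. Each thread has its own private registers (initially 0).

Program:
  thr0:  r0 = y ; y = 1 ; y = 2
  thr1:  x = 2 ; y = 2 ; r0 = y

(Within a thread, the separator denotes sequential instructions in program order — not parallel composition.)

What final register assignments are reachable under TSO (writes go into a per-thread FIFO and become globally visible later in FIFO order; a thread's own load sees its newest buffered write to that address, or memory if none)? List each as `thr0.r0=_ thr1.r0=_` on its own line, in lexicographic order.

outcome vector order: (thr0.r0,thr1.r0)
|TSO outcomes| = 4

thr0.r0=0 thr1.r0=1
thr0.r0=0 thr1.r0=2
thr0.r0=2 thr1.r0=1
thr0.r0=2 thr1.r0=2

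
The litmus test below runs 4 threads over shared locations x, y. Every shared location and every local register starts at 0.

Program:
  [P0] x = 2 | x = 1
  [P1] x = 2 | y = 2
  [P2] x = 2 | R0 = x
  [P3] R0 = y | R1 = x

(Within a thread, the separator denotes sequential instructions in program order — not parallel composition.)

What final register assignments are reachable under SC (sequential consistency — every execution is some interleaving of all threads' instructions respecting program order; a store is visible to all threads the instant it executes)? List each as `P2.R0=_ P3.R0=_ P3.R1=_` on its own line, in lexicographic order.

outcome vector order: (P2.R0,P3.R0,P3.R1)
|SC outcomes| = 10

P2.R0=1 P3.R0=0 P3.R1=0
P2.R0=1 P3.R0=0 P3.R1=1
P2.R0=1 P3.R0=0 P3.R1=2
P2.R0=1 P3.R0=2 P3.R1=1
P2.R0=1 P3.R0=2 P3.R1=2
P2.R0=2 P3.R0=0 P3.R1=0
P2.R0=2 P3.R0=0 P3.R1=1
P2.R0=2 P3.R0=0 P3.R1=2
P2.R0=2 P3.R0=2 P3.R1=1
P2.R0=2 P3.R0=2 P3.R1=2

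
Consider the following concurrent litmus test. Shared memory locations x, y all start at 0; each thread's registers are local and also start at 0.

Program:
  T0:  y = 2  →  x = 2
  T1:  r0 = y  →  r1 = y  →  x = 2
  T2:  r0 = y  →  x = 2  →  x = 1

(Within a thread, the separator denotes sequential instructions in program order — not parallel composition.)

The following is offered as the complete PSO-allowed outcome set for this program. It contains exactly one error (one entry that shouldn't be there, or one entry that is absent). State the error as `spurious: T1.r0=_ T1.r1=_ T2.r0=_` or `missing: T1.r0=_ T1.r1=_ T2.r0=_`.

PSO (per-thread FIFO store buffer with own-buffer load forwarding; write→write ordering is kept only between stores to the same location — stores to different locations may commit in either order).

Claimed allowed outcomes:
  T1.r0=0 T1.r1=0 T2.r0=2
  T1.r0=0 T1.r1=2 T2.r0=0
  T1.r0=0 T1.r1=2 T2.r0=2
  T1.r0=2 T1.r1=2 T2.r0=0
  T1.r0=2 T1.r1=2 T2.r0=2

outcome vector order: (T1.r0,T1.r1,T2.r0)
PSO: 6 outcomes — {0/0/0, 0/0/2, 0/2/0, 0/2/2, 2/2/0, 2/2/2}
PSO∖claimed = {0/0/0}

missing: T1.r0=0 T1.r1=0 T2.r0=0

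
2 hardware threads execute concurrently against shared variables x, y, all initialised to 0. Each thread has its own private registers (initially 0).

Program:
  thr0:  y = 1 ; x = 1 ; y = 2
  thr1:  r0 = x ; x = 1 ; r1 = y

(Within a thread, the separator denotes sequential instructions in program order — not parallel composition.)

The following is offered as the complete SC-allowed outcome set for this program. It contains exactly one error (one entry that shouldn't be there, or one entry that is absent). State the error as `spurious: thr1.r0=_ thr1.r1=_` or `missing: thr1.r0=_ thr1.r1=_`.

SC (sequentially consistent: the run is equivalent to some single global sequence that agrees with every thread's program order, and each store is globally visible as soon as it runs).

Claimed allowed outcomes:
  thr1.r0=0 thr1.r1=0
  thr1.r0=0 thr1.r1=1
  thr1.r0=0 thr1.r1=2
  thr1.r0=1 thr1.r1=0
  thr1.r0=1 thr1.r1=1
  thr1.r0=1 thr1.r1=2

spurious: thr1.r0=1 thr1.r1=0

outcome vector order: (thr1.r0,thr1.r1)
SC (5): <0 0>; <0 1>; <0 2>; <1 1>; <1 2>
claimed∖SC = {<1 0>}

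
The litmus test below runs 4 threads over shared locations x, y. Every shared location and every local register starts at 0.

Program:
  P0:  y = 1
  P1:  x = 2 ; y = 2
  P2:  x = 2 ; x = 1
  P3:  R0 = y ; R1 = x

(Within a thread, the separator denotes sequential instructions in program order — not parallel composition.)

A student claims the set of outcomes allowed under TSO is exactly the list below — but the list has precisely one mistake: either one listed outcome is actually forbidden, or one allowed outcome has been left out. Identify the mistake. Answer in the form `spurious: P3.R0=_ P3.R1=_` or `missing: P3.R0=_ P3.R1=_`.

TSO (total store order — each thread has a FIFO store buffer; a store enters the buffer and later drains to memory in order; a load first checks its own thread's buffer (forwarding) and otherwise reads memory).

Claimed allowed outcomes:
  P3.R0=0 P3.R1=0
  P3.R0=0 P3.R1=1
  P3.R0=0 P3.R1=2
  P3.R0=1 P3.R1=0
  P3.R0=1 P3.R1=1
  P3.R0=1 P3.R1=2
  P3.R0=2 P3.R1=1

outcome vector order: (P3.R0,P3.R1)
TSO: 8 outcomes — {<0 0>, <0 1>, <0 2>, <1 0>, <1 1>, <1 2>, <2 1>, <2 2>}
TSO∖claimed = {<2 2>}

missing: P3.R0=2 P3.R1=2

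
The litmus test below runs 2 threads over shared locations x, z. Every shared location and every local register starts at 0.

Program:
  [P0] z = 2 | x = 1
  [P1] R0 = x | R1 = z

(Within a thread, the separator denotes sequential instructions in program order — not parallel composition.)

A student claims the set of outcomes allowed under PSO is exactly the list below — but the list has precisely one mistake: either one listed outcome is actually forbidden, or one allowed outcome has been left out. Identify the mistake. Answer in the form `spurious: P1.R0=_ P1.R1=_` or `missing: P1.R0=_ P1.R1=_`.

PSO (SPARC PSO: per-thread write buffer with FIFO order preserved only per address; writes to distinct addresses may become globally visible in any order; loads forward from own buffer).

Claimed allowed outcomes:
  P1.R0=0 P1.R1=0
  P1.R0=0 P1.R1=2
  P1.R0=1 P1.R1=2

outcome vector order: (P1.R0,P1.R1)
PSO: 4 outcomes — {0/0 0/2 1/0 1/2}
PSO∖claimed = {1/0}

missing: P1.R0=1 P1.R1=0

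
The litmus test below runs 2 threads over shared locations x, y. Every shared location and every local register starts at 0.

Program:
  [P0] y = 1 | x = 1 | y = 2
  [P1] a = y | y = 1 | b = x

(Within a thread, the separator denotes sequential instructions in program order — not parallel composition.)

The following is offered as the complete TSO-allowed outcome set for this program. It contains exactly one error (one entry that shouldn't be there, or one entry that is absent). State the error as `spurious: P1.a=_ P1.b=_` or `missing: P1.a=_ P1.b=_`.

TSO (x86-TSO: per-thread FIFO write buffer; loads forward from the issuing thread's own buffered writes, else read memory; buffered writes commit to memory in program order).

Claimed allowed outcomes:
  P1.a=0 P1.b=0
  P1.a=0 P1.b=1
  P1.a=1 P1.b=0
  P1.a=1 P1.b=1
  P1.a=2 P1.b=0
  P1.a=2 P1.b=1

outcome vector order: (P1.a,P1.b)
TSO: 5 outcomes — {(0,0) (0,1) (1,0) (1,1) (2,1)}
claimed∖TSO = {(2,0)}

spurious: P1.a=2 P1.b=0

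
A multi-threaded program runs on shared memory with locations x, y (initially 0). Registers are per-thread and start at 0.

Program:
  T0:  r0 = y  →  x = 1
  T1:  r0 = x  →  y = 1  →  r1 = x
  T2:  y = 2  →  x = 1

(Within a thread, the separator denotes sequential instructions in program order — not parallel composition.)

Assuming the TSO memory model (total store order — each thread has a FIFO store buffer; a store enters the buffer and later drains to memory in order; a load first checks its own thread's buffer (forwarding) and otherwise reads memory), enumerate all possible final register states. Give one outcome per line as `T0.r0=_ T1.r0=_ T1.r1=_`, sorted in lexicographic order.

T0.r0=0 T1.r0=0 T1.r1=0
T0.r0=0 T1.r0=0 T1.r1=1
T0.r0=0 T1.r0=1 T1.r1=1
T0.r0=1 T1.r0=0 T1.r1=0
T0.r0=1 T1.r0=0 T1.r1=1
T0.r0=1 T1.r0=1 T1.r1=1
T0.r0=2 T1.r0=0 T1.r1=0
T0.r0=2 T1.r0=0 T1.r1=1
T0.r0=2 T1.r0=1 T1.r1=1

outcome vector order: (T0.r0,T1.r0,T1.r1)
|TSO outcomes| = 9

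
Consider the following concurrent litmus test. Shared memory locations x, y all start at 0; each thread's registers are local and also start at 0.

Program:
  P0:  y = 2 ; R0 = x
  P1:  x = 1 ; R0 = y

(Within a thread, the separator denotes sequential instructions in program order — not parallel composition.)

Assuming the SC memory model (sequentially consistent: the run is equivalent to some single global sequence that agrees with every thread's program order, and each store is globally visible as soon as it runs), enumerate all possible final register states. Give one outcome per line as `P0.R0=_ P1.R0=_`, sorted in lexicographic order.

outcome vector order: (P0.R0,P1.R0)
|SC outcomes| = 3

P0.R0=0 P1.R0=2
P0.R0=1 P1.R0=0
P0.R0=1 P1.R0=2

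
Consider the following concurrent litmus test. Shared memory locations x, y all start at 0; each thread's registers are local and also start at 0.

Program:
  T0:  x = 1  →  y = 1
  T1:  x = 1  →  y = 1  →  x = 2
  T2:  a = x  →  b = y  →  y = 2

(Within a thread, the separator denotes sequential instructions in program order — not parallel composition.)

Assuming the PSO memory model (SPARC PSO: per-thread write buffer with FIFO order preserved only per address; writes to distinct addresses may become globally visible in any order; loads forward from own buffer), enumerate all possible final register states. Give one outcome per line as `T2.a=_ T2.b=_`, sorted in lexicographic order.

outcome vector order: (T2.a,T2.b)
|PSO outcomes| = 6

T2.a=0 T2.b=0
T2.a=0 T2.b=1
T2.a=1 T2.b=0
T2.a=1 T2.b=1
T2.a=2 T2.b=0
T2.a=2 T2.b=1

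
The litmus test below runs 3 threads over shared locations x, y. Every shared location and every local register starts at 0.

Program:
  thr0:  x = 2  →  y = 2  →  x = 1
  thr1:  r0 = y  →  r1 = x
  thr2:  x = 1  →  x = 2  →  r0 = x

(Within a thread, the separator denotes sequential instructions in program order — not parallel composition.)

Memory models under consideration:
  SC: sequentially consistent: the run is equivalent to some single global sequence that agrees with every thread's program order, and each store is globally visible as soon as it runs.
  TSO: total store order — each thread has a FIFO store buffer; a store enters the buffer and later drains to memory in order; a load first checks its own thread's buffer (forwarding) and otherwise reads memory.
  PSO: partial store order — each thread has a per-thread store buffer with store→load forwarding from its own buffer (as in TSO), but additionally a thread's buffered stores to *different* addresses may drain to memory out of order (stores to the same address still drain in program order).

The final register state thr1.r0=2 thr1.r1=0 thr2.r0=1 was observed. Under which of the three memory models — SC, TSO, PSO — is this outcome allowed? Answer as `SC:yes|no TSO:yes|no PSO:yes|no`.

outcome vector order: (thr1.r0,thr1.r1,thr2.r0)
under SC → 0/0/1; 0/0/2; 0/1/1; 0/1/2; 0/2/1; 0/2/2; 2/1/1; 2/1/2; 2/2/1; 2/2/2
under TSO → 0/0/1; 0/0/2; 0/1/1; 0/1/2; 0/2/1; 0/2/2; 2/1/1; 2/1/2; 2/2/1; 2/2/2
under PSO → 0/0/1; 0/0/2; 0/1/1; 0/1/2; 0/2/1; 0/2/2; 2/0/1; 2/0/2; 2/1/1; 2/1/2; 2/2/1; 2/2/2
target 2/0/1 ∈ {PSO}

SC:no TSO:no PSO:yes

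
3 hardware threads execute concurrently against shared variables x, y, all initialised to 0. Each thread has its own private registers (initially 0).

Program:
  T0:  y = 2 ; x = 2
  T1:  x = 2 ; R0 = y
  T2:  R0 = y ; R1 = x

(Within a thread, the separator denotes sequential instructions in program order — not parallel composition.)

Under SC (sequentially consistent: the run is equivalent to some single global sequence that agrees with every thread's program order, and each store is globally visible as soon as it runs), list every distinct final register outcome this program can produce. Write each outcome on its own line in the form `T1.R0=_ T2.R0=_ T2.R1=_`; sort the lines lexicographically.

T1.R0=0 T2.R0=0 T2.R1=0
T1.R0=0 T2.R0=0 T2.R1=2
T1.R0=0 T2.R0=2 T2.R1=2
T1.R0=2 T2.R0=0 T2.R1=0
T1.R0=2 T2.R0=0 T2.R1=2
T1.R0=2 T2.R0=2 T2.R1=0
T1.R0=2 T2.R0=2 T2.R1=2

outcome vector order: (T1.R0,T2.R0,T2.R1)
|SC outcomes| = 7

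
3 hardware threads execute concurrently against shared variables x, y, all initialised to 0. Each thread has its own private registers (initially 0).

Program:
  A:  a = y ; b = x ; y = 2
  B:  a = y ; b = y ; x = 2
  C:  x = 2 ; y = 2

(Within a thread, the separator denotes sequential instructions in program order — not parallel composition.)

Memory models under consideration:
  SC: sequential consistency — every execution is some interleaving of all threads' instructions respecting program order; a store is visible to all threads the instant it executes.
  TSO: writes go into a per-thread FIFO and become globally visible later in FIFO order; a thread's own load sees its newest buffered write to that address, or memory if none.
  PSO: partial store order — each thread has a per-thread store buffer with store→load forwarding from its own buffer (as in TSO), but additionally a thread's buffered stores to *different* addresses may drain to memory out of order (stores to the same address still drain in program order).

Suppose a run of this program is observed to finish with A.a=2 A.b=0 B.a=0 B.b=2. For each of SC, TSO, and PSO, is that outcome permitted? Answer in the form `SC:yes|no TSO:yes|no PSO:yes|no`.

outcome vector order: (A.a,A.b,B.a,B.b)
[SC] allowed = {(0,0,0,0), (0,0,0,2), (0,0,2,2), (0,2,0,0), (0,2,0,2), (0,2,2,2), (2,2,0,0), (2,2,0,2), (2,2,2,2)}
[TSO] allowed = {(0,0,0,0), (0,0,0,2), (0,0,2,2), (0,2,0,0), (0,2,0,2), (0,2,2,2), (2,2,0,0), (2,2,0,2), (2,2,2,2)}
[PSO] allowed = {(0,0,0,0), (0,0,0,2), (0,0,2,2), (0,2,0,0), (0,2,0,2), (0,2,2,2), (2,0,0,0), (2,0,0,2), (2,0,2,2), (2,2,0,0), (2,2,0,2), (2,2,2,2)}
target (2,0,0,2) ∈ {PSO}

SC:no TSO:no PSO:yes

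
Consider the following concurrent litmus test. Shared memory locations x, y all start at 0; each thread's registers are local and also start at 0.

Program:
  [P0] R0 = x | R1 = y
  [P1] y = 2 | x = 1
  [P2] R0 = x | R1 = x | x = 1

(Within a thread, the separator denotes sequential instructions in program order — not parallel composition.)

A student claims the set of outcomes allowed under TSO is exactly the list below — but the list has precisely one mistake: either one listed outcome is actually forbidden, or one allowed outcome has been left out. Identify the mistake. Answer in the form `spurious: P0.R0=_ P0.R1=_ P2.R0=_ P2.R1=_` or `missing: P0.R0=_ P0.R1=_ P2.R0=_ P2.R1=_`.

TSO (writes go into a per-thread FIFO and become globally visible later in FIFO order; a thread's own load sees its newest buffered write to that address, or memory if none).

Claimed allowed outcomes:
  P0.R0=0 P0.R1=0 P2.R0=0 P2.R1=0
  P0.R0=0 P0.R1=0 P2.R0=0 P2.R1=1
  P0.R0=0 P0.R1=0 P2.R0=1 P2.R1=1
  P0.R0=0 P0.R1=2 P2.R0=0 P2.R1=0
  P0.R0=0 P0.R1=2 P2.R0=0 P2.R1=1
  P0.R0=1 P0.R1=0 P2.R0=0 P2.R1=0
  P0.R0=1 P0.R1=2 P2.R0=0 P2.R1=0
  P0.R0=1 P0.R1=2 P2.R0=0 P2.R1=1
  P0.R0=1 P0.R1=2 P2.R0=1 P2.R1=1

outcome vector order: (P0.R0,P0.R1,P2.R0,P2.R1)
[TSO] allowed = {<0 0 0 0> <0 0 0 1> <0 0 1 1> <0 2 0 0> <0 2 0 1> <0 2 1 1> <1 0 0 0> <1 2 0 0> <1 2 0 1> <1 2 1 1>}
TSO∖claimed = {<0 2 1 1>}

missing: P0.R0=0 P0.R1=2 P2.R0=1 P2.R1=1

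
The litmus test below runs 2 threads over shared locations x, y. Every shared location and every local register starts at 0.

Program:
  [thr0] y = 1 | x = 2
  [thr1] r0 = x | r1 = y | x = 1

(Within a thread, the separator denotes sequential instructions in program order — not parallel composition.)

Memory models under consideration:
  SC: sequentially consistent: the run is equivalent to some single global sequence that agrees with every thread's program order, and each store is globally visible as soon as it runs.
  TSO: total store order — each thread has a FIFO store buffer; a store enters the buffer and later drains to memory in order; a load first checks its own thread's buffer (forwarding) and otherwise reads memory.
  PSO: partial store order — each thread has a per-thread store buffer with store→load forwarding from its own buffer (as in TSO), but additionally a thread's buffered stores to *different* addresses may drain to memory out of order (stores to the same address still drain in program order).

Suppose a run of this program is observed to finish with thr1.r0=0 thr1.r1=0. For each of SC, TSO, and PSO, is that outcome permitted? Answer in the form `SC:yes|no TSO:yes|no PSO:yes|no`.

outcome vector order: (thr1.r0,thr1.r1)
under SC → 0/0 0/1 2/1
under TSO → 0/0 0/1 2/1
under PSO → 0/0 0/1 2/0 2/1
target 0/0 ∈ {SC,TSO,PSO}

SC:yes TSO:yes PSO:yes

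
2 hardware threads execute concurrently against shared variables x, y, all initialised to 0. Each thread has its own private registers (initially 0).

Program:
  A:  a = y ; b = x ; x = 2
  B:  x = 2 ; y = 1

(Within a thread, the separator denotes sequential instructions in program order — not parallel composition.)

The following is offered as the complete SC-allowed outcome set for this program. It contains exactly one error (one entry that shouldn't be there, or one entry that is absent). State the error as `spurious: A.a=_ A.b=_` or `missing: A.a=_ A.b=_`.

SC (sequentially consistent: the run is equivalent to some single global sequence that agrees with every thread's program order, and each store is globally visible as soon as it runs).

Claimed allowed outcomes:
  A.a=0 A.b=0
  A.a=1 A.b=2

missing: A.a=0 A.b=2

outcome vector order: (A.a,A.b)
[SC] allowed = {00, 02, 12}
SC∖claimed = {02}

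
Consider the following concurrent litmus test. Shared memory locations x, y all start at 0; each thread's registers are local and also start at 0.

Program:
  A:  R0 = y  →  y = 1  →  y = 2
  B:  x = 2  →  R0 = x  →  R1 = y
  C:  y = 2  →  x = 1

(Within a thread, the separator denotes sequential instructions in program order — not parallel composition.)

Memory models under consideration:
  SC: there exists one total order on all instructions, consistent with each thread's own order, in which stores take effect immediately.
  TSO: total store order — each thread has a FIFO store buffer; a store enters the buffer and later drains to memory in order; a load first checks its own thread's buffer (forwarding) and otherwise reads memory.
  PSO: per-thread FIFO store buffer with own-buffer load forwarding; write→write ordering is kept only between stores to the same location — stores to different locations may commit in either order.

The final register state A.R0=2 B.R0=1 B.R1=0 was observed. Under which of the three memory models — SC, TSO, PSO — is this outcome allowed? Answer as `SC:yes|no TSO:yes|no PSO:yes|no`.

outcome vector order: (A.R0,B.R0,B.R1)
[SC] allowed = {<0 1 1>; <0 1 2>; <0 2 0>; <0 2 1>; <0 2 2>; <2 1 1>; <2 1 2>; <2 2 0>; <2 2 1>; <2 2 2>}
[TSO] allowed = {<0 1 1>; <0 1 2>; <0 2 0>; <0 2 1>; <0 2 2>; <2 1 1>; <2 1 2>; <2 2 0>; <2 2 1>; <2 2 2>}
[PSO] allowed = {<0 1 0>; <0 1 1>; <0 1 2>; <0 2 0>; <0 2 1>; <0 2 2>; <2 1 0>; <2 1 1>; <2 1 2>; <2 2 0>; <2 2 1>; <2 2 2>}
target <2 1 0> ∈ {PSO}

SC:no TSO:no PSO:yes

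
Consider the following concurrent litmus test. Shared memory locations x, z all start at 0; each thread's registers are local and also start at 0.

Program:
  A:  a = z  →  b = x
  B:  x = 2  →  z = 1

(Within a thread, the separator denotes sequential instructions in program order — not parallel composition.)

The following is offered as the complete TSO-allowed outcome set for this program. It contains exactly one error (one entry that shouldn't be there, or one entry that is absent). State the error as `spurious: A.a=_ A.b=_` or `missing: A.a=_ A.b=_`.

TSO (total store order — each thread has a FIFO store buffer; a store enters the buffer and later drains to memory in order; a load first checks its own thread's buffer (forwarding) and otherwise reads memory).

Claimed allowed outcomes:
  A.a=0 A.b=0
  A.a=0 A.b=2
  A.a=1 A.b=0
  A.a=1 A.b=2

outcome vector order: (A.a,A.b)
TSO: 3 outcomes — {0/0; 0/2; 1/2}
claimed∖TSO = {1/0}

spurious: A.a=1 A.b=0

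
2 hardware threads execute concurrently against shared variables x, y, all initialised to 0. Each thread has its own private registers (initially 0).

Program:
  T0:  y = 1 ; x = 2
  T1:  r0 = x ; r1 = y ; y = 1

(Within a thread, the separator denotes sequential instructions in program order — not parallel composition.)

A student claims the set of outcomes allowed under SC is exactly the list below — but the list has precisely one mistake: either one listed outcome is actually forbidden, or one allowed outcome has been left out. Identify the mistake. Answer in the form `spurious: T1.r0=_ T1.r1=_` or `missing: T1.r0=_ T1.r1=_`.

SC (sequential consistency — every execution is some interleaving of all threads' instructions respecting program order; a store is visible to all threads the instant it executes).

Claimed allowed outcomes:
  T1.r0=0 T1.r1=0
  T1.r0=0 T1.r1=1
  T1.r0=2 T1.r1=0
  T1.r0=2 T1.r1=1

spurious: T1.r0=2 T1.r1=0

outcome vector order: (T1.r0,T1.r1)
SC: 3 outcomes — {00, 01, 21}
claimed∖SC = {20}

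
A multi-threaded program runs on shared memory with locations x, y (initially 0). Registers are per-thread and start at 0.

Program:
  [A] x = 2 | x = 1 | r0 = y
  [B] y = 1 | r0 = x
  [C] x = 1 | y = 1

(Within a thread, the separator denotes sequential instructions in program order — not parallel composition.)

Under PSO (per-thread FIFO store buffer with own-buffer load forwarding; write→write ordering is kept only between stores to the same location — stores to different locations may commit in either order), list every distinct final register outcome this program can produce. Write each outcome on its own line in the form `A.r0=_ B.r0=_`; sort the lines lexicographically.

A.r0=0 B.r0=0
A.r0=0 B.r0=1
A.r0=0 B.r0=2
A.r0=1 B.r0=0
A.r0=1 B.r0=1
A.r0=1 B.r0=2

outcome vector order: (A.r0,B.r0)
|PSO outcomes| = 6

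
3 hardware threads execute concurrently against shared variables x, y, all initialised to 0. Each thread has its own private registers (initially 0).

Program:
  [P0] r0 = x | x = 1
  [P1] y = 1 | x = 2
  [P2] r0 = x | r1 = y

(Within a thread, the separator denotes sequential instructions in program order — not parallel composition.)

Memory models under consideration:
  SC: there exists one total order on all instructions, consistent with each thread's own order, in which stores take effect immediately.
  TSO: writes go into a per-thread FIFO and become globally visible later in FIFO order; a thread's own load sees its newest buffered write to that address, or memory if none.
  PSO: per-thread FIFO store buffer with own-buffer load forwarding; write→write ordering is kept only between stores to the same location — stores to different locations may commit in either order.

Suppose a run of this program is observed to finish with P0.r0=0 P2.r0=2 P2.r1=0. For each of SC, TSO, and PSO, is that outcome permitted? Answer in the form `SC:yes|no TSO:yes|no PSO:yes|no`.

outcome vector order: (P0.r0,P2.r0,P2.r1)
[SC] allowed = {<0 0 0>, <0 0 1>, <0 1 0>, <0 1 1>, <0 2 1>, <2 0 0>, <2 0 1>, <2 1 1>, <2 2 1>}
[TSO] allowed = {<0 0 0>, <0 0 1>, <0 1 0>, <0 1 1>, <0 2 1>, <2 0 0>, <2 0 1>, <2 1 1>, <2 2 1>}
[PSO] allowed = {<0 0 0>, <0 0 1>, <0 1 0>, <0 1 1>, <0 2 0>, <0 2 1>, <2 0 0>, <2 0 1>, <2 1 0>, <2 1 1>, <2 2 0>, <2 2 1>}
target <0 2 0> ∈ {PSO}

SC:no TSO:no PSO:yes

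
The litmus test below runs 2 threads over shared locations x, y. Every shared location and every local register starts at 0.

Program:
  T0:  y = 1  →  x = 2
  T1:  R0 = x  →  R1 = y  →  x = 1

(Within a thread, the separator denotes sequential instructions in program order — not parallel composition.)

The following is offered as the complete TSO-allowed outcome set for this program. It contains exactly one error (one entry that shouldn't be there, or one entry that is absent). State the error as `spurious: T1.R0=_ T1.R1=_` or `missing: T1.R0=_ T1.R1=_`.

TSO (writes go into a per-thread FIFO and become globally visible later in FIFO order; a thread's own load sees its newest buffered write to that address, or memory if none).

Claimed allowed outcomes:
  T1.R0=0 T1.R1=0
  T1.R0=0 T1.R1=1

missing: T1.R0=2 T1.R1=1

outcome vector order: (T1.R0,T1.R1)
TSO: 3 outcomes — {00 01 21}
TSO∖claimed = {21}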